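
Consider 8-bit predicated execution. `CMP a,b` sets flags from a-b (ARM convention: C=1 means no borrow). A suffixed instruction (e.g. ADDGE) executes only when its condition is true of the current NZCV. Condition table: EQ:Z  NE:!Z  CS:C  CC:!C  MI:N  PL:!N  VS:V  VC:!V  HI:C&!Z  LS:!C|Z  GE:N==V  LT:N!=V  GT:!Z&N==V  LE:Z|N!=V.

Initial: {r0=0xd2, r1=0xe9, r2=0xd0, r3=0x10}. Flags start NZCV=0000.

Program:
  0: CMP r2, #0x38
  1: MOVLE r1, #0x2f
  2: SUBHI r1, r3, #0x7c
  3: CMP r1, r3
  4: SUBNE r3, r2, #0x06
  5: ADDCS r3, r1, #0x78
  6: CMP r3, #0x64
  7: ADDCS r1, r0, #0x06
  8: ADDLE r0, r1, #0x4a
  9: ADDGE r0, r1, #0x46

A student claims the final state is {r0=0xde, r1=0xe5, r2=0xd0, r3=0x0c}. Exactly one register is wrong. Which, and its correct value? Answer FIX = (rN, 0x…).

FIX = (r1, 0x94)

[0] flags=1010 → (cmp)
[1] flags=1010 LE?T → r1=0x2f
[2] flags=1010 HI?T → r1=0x94
[3] flags=1010 → (cmp)
[4] flags=1010 NE?T → r3=0xca
[5] flags=1010 CS?T → r3=0x0c
[6] flags=1000 → (cmp)
[7] flags=1000 CS?F → skip
[8] flags=1000 LE?T → r0=0xde
[9] flags=1000 GE?F → skip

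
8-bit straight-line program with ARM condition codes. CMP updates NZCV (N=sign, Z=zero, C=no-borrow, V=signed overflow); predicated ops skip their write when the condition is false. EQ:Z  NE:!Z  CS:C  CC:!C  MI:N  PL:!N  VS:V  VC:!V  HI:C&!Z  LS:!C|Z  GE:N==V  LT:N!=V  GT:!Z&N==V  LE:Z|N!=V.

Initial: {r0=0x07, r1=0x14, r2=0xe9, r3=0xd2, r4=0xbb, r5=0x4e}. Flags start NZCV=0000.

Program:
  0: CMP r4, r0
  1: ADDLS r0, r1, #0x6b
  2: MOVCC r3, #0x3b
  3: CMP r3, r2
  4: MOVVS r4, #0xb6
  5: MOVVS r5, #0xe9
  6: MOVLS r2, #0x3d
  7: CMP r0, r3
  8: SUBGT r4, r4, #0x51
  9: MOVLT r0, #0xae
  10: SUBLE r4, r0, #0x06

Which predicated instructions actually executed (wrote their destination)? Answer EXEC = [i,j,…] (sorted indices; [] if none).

[0] flags=1010 → (cmp)
[1] flags=1010 LS?F → skip
[2] flags=1010 CC?F → skip
[3] flags=1000 → (cmp)
[4] flags=1000 VS?F → skip
[5] flags=1000 VS?F → skip
[6] flags=1000 LS?T → r2=0x3d
[7] flags=0000 → (cmp)
[8] flags=0000 GT?T → r4=0x6a
[9] flags=0000 LT?F → skip
[10] flags=0000 LE?F → skip

EXEC = [6,8]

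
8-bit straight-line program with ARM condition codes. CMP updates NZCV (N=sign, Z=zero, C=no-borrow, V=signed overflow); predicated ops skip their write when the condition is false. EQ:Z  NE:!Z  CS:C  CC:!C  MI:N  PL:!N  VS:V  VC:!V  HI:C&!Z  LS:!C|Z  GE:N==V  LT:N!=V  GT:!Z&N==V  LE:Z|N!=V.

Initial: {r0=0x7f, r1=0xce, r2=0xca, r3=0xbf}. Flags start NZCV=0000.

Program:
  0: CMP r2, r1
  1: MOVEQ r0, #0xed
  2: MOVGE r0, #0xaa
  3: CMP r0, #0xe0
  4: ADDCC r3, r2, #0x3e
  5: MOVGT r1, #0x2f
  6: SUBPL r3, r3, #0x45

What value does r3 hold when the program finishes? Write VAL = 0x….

VAL = 0x08

0: ✓ CMP  NZCV=1000
1: · MOVEQ
2: · MOVGE
3: ✓ CMP  NZCV=1001
4: ✓ ADDCC  r3←0x08
5: ✓ MOVGT  r1←0x2f
6: · SUBPL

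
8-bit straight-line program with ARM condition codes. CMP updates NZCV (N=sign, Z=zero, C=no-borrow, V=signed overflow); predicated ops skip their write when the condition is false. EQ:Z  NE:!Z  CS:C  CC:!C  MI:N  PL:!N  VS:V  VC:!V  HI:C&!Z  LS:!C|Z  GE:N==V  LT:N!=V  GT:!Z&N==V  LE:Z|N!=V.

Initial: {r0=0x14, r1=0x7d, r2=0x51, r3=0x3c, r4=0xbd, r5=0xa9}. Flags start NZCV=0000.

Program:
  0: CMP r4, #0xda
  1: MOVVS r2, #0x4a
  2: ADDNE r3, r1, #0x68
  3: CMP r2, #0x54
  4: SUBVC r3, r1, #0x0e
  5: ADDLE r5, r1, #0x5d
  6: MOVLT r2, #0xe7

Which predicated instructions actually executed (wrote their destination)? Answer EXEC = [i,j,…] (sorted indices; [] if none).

0: ✓ CMP  NZCV=1000
1: · MOVVS
2: ✓ ADDNE  r3←0xe5
3: ✓ CMP  NZCV=1000
4: ✓ SUBVC  r3←0x6f
5: ✓ ADDLE  r5←0xda
6: ✓ MOVLT  r2←0xe7

EXEC = [2,4,5,6]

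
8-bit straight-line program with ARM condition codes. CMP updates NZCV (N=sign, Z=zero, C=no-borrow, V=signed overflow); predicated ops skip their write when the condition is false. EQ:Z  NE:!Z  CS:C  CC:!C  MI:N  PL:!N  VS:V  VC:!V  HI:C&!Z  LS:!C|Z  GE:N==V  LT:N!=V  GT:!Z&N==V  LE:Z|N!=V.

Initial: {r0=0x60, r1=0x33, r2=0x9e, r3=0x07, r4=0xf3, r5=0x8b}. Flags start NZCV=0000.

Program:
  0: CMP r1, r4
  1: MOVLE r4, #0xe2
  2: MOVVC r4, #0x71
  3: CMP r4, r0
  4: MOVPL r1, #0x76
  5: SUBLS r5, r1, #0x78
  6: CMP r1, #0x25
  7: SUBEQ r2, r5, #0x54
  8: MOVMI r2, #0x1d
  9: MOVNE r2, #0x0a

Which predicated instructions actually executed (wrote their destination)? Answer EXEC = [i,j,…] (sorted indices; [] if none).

EXEC = [2,4,9]

0: ✓ CMP  NZCV=0000
1: · MOVLE
2: ✓ MOVVC  r4←0x71
3: ✓ CMP  NZCV=0010
4: ✓ MOVPL  r1←0x76
5: · SUBLS
6: ✓ CMP  NZCV=0010
7: · SUBEQ
8: · MOVMI
9: ✓ MOVNE  r2←0x0a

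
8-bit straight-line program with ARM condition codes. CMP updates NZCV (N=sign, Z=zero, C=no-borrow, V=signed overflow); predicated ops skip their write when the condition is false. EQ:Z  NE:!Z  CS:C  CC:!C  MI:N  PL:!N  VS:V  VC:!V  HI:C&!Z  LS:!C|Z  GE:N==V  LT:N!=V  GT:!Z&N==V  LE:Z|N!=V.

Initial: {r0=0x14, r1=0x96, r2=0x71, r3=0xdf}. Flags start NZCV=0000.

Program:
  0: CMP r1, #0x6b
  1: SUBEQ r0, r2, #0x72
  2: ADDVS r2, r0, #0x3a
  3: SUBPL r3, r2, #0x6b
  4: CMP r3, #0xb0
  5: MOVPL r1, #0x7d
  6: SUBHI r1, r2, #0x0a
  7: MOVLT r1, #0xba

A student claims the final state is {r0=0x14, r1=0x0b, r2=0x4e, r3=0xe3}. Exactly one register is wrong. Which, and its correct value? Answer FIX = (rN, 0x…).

0: ✓ CMP  NZCV=0011
1: · SUBEQ
2: ✓ ADDVS  r2←0x4e
3: ✓ SUBPL  r3←0xe3
4: ✓ CMP  NZCV=0010
5: ✓ MOVPL  r1←0x7d
6: ✓ SUBHI  r1←0x44
7: · MOVLT

FIX = (r1, 0x44)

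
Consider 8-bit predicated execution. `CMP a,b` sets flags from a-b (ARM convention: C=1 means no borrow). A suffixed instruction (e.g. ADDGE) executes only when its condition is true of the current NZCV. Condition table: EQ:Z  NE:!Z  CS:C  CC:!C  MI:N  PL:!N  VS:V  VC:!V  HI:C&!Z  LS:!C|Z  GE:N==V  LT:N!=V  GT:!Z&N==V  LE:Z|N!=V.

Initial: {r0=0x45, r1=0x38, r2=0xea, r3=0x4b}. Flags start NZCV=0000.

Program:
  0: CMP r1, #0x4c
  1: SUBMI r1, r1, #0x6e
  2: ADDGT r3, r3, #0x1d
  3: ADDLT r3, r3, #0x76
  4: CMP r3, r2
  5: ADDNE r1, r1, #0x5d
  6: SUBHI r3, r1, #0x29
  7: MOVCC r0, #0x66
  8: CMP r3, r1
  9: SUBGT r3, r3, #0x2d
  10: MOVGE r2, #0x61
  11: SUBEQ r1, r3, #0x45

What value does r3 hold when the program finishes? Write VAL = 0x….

[0] flags=1000 → (cmp)
[1] flags=1000 MI?T → r1=0xca
[2] flags=1000 GT?F → skip
[3] flags=1000 LT?T → r3=0xc1
[4] flags=1000 → (cmp)
[5] flags=1000 NE?T → r1=0x27
[6] flags=1000 HI?F → skip
[7] flags=1000 CC?T → r0=0x66
[8] flags=1010 → (cmp)
[9] flags=1010 GT?F → skip
[10] flags=1010 GE?F → skip
[11] flags=1010 EQ?F → skip

VAL = 0xc1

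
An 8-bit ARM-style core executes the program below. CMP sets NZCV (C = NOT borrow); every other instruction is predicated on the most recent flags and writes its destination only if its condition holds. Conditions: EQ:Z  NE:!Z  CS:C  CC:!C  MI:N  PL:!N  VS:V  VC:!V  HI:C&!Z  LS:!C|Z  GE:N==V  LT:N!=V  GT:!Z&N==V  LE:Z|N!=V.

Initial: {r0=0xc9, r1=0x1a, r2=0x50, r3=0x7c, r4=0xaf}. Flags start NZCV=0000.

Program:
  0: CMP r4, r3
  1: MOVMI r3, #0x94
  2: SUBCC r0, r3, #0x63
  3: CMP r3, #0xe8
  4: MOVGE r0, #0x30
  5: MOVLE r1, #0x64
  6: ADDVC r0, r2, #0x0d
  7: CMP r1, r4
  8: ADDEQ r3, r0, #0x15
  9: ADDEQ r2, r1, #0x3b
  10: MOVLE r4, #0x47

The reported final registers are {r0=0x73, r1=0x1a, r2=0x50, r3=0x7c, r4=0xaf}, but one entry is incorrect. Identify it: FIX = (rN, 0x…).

FIX = (r0, 0x30)

0: ✓ CMP  NZCV=0011
1: · MOVMI
2: · SUBCC
3: ✓ CMP  NZCV=1001
4: ✓ MOVGE  r0←0x30
5: · MOVLE
6: · ADDVC
7: ✓ CMP  NZCV=0000
8: · ADDEQ
9: · ADDEQ
10: · MOVLE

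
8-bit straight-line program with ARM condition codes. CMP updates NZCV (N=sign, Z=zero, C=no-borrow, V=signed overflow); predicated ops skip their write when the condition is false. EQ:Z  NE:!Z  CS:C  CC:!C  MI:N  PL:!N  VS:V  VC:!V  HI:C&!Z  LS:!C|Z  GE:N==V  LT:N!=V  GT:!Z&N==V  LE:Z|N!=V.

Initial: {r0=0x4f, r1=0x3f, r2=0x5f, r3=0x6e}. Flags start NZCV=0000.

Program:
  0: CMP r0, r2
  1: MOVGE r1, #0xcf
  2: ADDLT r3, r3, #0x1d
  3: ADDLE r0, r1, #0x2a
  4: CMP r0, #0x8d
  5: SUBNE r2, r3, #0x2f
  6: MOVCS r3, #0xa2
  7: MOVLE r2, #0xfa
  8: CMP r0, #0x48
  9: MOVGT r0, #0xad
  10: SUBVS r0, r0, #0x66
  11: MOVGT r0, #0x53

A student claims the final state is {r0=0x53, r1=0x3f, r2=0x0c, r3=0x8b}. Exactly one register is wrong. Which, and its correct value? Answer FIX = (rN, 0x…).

FIX = (r2, 0x5c)

0: ✓ CMP  NZCV=1000
1: · MOVGE
2: ✓ ADDLT  r3←0x8b
3: ✓ ADDLE  r0←0x69
4: ✓ CMP  NZCV=1001
5: ✓ SUBNE  r2←0x5c
6: · MOVCS
7: · MOVLE
8: ✓ CMP  NZCV=0010
9: ✓ MOVGT  r0←0xad
10: · SUBVS
11: ✓ MOVGT  r0←0x53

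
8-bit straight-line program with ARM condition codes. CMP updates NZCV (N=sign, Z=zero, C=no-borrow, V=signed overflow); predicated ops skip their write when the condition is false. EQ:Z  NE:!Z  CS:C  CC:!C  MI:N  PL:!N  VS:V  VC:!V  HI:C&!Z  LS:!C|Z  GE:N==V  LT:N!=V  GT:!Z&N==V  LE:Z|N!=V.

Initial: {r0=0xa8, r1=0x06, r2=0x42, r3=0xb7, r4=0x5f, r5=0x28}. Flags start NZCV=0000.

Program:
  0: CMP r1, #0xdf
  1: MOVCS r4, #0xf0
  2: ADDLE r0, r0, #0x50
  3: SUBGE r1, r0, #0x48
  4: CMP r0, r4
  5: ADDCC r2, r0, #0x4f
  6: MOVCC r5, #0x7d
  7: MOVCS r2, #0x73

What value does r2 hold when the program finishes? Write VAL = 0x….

[0] flags=0000 → (cmp)
[1] flags=0000 CS?F → skip
[2] flags=0000 LE?F → skip
[3] flags=0000 GE?T → r1=0x60
[4] flags=0011 → (cmp)
[5] flags=0011 CC?F → skip
[6] flags=0011 CC?F → skip
[7] flags=0011 CS?T → r2=0x73

VAL = 0x73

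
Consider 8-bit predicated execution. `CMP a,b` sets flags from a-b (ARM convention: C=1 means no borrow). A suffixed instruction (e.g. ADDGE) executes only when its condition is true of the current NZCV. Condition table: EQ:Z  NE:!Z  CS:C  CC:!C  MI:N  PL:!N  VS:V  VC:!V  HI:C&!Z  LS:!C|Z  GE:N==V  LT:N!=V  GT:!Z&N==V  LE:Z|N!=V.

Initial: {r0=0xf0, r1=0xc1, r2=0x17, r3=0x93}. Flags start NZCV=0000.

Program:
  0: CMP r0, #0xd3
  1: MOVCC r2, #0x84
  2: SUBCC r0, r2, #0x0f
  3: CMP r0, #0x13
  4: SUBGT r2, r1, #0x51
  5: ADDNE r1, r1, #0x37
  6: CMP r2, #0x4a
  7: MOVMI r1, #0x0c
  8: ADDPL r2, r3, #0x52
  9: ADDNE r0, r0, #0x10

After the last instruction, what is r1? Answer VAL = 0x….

VAL = 0x0c

0: ✓ CMP  NZCV=0010
1: · MOVCC
2: · SUBCC
3: ✓ CMP  NZCV=1010
4: · SUBGT
5: ✓ ADDNE  r1←0xf8
6: ✓ CMP  NZCV=1000
7: ✓ MOVMI  r1←0x0c
8: · ADDPL
9: ✓ ADDNE  r0←0x00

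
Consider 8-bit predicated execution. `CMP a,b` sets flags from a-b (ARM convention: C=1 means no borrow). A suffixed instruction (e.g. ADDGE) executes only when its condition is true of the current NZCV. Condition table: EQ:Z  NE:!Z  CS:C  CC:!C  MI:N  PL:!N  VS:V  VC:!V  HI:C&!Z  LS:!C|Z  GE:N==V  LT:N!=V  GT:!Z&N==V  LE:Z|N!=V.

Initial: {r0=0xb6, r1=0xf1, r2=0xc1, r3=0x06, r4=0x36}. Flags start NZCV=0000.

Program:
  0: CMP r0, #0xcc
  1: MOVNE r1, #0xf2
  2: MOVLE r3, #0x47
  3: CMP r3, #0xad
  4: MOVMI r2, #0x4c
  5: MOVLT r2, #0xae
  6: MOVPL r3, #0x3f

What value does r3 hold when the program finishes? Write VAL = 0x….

VAL = 0x47

0: ✓ CMP  NZCV=1000
1: ✓ MOVNE  r1←0xf2
2: ✓ MOVLE  r3←0x47
3: ✓ CMP  NZCV=1001
4: ✓ MOVMI  r2←0x4c
5: · MOVLT
6: · MOVPL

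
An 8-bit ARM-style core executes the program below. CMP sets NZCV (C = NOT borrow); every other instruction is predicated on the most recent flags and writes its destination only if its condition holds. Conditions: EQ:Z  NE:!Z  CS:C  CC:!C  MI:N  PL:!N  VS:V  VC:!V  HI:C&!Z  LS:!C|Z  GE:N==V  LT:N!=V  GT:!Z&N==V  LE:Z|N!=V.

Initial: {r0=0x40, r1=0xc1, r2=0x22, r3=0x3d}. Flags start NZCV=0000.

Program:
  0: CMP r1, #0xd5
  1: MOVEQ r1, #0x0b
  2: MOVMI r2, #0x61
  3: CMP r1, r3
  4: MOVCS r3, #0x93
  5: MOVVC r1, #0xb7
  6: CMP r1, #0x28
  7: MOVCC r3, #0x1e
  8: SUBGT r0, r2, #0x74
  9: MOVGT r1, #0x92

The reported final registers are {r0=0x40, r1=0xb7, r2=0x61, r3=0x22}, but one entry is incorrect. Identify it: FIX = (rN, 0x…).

FIX = (r3, 0x93)

[0] flags=1000 → (cmp)
[1] flags=1000 EQ?F → skip
[2] flags=1000 MI?T → r2=0x61
[3] flags=1010 → (cmp)
[4] flags=1010 CS?T → r3=0x93
[5] flags=1010 VC?T → r1=0xb7
[6] flags=1010 → (cmp)
[7] flags=1010 CC?F → skip
[8] flags=1010 GT?F → skip
[9] flags=1010 GT?F → skip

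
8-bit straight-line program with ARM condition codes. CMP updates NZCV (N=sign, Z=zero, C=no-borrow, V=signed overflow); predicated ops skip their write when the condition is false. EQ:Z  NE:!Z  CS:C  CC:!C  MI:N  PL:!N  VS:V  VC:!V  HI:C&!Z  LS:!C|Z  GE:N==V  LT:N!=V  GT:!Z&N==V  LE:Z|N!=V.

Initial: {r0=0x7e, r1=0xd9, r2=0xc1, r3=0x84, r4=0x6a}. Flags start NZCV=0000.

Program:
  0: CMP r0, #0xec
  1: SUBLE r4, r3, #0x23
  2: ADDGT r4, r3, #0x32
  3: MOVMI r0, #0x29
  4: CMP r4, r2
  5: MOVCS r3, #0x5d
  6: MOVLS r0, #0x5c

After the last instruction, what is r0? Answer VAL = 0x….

VAL = 0x5c

0: ✓ CMP  NZCV=1001
1: · SUBLE
2: ✓ ADDGT  r4←0xb6
3: ✓ MOVMI  r0←0x29
4: ✓ CMP  NZCV=1000
5: · MOVCS
6: ✓ MOVLS  r0←0x5c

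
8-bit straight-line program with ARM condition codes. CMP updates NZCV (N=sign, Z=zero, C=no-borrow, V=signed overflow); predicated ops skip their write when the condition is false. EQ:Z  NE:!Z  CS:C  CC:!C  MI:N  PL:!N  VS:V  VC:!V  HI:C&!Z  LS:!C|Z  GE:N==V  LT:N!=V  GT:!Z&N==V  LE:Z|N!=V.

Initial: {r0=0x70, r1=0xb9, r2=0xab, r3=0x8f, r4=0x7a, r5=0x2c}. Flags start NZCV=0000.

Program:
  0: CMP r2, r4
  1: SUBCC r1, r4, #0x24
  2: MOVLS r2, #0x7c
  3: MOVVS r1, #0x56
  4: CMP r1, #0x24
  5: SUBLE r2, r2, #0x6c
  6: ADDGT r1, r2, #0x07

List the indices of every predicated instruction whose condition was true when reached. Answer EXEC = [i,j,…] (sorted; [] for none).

EXEC = [3,6]

[0] flags=0011 → (cmp)
[1] flags=0011 CC?F → skip
[2] flags=0011 LS?F → skip
[3] flags=0011 VS?T → r1=0x56
[4] flags=0010 → (cmp)
[5] flags=0010 LE?F → skip
[6] flags=0010 GT?T → r1=0xb2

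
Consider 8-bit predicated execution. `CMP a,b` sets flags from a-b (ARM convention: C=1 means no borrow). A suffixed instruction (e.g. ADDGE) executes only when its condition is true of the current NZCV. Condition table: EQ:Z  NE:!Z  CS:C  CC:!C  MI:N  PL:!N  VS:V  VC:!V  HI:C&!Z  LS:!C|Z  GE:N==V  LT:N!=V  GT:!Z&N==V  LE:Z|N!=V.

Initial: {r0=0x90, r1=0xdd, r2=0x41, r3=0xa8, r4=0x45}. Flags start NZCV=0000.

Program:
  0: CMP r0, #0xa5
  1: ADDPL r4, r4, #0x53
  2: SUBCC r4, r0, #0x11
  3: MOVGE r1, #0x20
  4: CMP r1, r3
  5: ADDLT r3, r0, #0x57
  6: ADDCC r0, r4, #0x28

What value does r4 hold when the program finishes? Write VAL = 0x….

VAL = 0x7f

0: ✓ CMP  NZCV=1000
1: · ADDPL
2: ✓ SUBCC  r4←0x7f
3: · MOVGE
4: ✓ CMP  NZCV=0010
5: · ADDLT
6: · ADDCC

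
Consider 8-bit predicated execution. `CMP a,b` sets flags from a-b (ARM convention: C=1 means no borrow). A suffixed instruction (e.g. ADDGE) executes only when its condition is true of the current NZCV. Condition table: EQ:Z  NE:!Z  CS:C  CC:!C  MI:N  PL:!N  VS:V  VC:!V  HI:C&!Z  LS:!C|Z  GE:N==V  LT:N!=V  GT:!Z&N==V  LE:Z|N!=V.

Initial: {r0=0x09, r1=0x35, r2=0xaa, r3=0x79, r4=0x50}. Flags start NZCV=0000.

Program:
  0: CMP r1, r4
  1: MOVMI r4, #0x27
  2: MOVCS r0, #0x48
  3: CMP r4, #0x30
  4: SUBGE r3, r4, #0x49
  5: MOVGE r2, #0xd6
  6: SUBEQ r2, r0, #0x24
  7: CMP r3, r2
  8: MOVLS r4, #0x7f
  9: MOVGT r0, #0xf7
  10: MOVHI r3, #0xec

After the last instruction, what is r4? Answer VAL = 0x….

0: ✓ CMP  NZCV=1000
1: ✓ MOVMI  r4←0x27
2: · MOVCS
3: ✓ CMP  NZCV=1000
4: · SUBGE
5: · MOVGE
6: · SUBEQ
7: ✓ CMP  NZCV=1001
8: ✓ MOVLS  r4←0x7f
9: ✓ MOVGT  r0←0xf7
10: · MOVHI

VAL = 0x7f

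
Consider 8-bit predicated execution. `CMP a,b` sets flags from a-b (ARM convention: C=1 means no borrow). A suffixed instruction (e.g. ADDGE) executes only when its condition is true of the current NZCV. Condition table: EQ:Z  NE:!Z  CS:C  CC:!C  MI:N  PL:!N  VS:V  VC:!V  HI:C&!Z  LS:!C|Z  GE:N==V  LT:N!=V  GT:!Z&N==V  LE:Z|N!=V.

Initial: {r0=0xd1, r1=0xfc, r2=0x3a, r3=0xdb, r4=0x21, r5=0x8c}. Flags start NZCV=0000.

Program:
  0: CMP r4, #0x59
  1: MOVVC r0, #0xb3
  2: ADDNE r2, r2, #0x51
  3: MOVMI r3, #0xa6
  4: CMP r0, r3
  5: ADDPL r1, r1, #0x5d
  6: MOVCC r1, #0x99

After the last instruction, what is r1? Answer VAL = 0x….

[0] flags=1000 → (cmp)
[1] flags=1000 VC?T → r0=0xb3
[2] flags=1000 NE?T → r2=0x8b
[3] flags=1000 MI?T → r3=0xa6
[4] flags=0010 → (cmp)
[5] flags=0010 PL?T → r1=0x59
[6] flags=0010 CC?F → skip

VAL = 0x59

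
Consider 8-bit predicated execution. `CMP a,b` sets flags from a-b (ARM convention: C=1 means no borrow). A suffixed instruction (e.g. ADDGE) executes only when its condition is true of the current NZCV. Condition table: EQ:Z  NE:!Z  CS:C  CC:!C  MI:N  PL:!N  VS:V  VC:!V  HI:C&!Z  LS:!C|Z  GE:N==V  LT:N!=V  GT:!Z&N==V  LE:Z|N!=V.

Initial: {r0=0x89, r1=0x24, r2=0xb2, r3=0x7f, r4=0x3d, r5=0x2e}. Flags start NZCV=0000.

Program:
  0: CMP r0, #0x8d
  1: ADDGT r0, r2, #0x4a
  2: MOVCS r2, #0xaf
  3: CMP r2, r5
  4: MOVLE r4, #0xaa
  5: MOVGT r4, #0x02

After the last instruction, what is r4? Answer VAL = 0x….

VAL = 0xaa

[0] flags=1000 → (cmp)
[1] flags=1000 GT?F → skip
[2] flags=1000 CS?F → skip
[3] flags=1010 → (cmp)
[4] flags=1010 LE?T → r4=0xaa
[5] flags=1010 GT?F → skip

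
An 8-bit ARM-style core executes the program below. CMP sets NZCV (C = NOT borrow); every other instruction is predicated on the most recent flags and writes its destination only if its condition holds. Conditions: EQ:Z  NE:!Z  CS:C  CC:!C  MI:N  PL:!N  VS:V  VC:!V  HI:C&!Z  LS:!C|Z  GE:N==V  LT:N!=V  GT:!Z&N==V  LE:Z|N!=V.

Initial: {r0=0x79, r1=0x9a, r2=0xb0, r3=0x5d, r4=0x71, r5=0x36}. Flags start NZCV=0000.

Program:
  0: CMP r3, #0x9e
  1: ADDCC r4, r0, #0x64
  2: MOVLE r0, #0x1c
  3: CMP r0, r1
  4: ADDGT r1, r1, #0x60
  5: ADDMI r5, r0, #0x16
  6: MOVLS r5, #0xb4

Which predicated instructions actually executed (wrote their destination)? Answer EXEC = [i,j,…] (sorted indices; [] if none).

EXEC = [1,4,5,6]

[0] flags=1001 → (cmp)
[1] flags=1001 CC?T → r4=0xdd
[2] flags=1001 LE?F → skip
[3] flags=1001 → (cmp)
[4] flags=1001 GT?T → r1=0xfa
[5] flags=1001 MI?T → r5=0x8f
[6] flags=1001 LS?T → r5=0xb4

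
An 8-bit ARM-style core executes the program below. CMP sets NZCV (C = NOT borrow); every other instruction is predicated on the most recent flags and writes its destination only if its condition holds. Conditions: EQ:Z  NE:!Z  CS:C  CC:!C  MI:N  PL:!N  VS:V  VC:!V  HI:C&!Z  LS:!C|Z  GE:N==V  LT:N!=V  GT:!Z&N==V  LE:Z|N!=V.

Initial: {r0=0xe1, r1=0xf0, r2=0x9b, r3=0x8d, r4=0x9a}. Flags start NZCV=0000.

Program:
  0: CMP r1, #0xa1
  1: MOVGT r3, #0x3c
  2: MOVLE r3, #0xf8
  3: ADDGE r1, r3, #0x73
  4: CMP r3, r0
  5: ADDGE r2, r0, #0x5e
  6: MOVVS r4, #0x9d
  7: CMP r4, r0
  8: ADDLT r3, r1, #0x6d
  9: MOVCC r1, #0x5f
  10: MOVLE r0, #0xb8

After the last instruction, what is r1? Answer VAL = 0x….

VAL = 0x5f

0: ✓ CMP  NZCV=0010
1: ✓ MOVGT  r3←0x3c
2: · MOVLE
3: ✓ ADDGE  r1←0xaf
4: ✓ CMP  NZCV=0000
5: ✓ ADDGE  r2←0x3f
6: · MOVVS
7: ✓ CMP  NZCV=1000
8: ✓ ADDLT  r3←0x1c
9: ✓ MOVCC  r1←0x5f
10: ✓ MOVLE  r0←0xb8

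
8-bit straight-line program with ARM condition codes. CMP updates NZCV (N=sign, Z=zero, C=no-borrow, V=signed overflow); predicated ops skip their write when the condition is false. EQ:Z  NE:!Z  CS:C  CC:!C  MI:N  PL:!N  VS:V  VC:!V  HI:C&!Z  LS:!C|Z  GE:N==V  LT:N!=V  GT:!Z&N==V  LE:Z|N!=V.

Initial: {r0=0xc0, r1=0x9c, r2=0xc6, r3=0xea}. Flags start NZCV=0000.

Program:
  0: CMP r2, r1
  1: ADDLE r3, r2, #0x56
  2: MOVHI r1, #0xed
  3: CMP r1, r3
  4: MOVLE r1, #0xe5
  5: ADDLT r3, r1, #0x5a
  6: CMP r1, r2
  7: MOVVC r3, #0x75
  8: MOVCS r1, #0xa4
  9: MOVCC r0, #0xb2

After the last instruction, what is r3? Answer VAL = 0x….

[0] flags=0010 → (cmp)
[1] flags=0010 LE?F → skip
[2] flags=0010 HI?T → r1=0xed
[3] flags=0010 → (cmp)
[4] flags=0010 LE?F → skip
[5] flags=0010 LT?F → skip
[6] flags=0010 → (cmp)
[7] flags=0010 VC?T → r3=0x75
[8] flags=0010 CS?T → r1=0xa4
[9] flags=0010 CC?F → skip

VAL = 0x75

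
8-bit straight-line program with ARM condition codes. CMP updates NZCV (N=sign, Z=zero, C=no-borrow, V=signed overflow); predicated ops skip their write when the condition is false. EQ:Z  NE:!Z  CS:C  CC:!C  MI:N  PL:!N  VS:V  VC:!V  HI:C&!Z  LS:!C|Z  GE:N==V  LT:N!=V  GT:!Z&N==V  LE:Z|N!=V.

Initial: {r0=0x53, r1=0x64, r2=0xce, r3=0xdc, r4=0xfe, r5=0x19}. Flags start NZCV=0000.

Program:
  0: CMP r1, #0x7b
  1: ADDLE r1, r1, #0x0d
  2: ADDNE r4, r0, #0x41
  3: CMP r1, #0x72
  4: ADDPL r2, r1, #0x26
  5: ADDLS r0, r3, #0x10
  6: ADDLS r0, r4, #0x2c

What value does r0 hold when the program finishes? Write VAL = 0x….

[0] flags=1000 → (cmp)
[1] flags=1000 LE?T → r1=0x71
[2] flags=1000 NE?T → r4=0x94
[3] flags=1000 → (cmp)
[4] flags=1000 PL?F → skip
[5] flags=1000 LS?T → r0=0xec
[6] flags=1000 LS?T → r0=0xc0

VAL = 0xc0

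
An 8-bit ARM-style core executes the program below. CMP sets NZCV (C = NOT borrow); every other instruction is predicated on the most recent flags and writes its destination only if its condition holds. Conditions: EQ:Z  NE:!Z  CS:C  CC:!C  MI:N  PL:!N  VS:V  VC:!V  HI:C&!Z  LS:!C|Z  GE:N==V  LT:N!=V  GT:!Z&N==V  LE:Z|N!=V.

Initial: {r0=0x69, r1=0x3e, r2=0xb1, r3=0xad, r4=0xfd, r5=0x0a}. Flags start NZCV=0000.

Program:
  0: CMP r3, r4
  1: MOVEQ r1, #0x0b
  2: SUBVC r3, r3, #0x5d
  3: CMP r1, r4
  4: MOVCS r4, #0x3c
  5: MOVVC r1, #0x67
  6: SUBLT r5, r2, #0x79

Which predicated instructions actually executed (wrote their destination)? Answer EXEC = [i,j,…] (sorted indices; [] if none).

EXEC = [2,5]

[0] flags=1000 → (cmp)
[1] flags=1000 EQ?F → skip
[2] flags=1000 VC?T → r3=0x50
[3] flags=0000 → (cmp)
[4] flags=0000 CS?F → skip
[5] flags=0000 VC?T → r1=0x67
[6] flags=0000 LT?F → skip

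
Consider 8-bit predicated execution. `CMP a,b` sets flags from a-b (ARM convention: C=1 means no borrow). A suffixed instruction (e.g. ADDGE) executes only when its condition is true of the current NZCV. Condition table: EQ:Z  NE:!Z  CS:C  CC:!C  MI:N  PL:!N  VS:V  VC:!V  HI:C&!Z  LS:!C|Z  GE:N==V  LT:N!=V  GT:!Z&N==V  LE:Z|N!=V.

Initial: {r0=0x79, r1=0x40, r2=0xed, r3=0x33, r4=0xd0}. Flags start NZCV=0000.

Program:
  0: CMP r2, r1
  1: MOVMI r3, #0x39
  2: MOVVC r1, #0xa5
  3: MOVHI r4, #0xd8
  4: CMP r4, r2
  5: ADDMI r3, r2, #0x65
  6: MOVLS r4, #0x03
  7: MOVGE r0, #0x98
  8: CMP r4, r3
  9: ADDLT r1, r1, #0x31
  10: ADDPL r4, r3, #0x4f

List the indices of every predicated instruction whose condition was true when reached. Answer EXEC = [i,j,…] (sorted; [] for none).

[0] flags=1010 → (cmp)
[1] flags=1010 MI?T → r3=0x39
[2] flags=1010 VC?T → r1=0xa5
[3] flags=1010 HI?T → r4=0xd8
[4] flags=1000 → (cmp)
[5] flags=1000 MI?T → r3=0x52
[6] flags=1000 LS?T → r4=0x03
[7] flags=1000 GE?F → skip
[8] flags=1000 → (cmp)
[9] flags=1000 LT?T → r1=0xd6
[10] flags=1000 PL?F → skip

EXEC = [1,2,3,5,6,9]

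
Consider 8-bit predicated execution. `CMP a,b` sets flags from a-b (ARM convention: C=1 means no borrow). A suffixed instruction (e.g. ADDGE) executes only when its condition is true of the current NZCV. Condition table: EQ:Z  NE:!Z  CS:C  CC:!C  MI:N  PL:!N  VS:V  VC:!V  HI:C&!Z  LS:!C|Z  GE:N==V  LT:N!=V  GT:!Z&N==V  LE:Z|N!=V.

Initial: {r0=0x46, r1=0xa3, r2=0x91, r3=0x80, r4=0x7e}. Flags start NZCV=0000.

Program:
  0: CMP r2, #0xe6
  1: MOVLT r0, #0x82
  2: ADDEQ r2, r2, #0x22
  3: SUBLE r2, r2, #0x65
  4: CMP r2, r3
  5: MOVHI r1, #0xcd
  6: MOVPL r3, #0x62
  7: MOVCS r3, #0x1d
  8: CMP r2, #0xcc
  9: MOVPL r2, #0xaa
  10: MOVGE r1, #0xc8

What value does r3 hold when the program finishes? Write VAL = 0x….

0: ✓ CMP  NZCV=1000
1: ✓ MOVLT  r0←0x82
2: · ADDEQ
3: ✓ SUBLE  r2←0x2c
4: ✓ CMP  NZCV=1001
5: · MOVHI
6: · MOVPL
7: · MOVCS
8: ✓ CMP  NZCV=0000
9: ✓ MOVPL  r2←0xaa
10: ✓ MOVGE  r1←0xc8

VAL = 0x80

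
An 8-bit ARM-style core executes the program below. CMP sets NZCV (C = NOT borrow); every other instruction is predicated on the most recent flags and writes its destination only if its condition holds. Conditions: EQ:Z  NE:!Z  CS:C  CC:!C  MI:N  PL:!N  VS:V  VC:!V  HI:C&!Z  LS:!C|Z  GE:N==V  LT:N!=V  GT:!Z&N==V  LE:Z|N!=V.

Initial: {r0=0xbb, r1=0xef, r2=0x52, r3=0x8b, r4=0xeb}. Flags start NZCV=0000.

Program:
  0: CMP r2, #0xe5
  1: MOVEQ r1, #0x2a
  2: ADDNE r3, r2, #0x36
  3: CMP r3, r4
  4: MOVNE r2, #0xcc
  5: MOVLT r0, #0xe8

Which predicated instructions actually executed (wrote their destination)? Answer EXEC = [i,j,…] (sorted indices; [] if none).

EXEC = [2,4,5]

[0] flags=0000 → (cmp)
[1] flags=0000 EQ?F → skip
[2] flags=0000 NE?T → r3=0x88
[3] flags=1000 → (cmp)
[4] flags=1000 NE?T → r2=0xcc
[5] flags=1000 LT?T → r0=0xe8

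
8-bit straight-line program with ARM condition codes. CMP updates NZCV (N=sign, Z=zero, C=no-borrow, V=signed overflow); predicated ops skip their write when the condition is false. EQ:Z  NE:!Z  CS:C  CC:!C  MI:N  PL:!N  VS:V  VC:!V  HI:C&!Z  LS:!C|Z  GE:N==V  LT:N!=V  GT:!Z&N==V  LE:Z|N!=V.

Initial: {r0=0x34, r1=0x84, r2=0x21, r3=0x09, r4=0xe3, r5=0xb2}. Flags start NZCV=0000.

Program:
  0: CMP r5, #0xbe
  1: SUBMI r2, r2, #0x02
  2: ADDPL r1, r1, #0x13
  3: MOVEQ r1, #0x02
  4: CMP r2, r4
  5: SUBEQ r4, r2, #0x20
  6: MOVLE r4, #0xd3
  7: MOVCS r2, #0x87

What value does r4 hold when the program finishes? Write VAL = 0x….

[0] flags=1000 → (cmp)
[1] flags=1000 MI?T → r2=0x1f
[2] flags=1000 PL?F → skip
[3] flags=1000 EQ?F → skip
[4] flags=0000 → (cmp)
[5] flags=0000 EQ?F → skip
[6] flags=0000 LE?F → skip
[7] flags=0000 CS?F → skip

VAL = 0xe3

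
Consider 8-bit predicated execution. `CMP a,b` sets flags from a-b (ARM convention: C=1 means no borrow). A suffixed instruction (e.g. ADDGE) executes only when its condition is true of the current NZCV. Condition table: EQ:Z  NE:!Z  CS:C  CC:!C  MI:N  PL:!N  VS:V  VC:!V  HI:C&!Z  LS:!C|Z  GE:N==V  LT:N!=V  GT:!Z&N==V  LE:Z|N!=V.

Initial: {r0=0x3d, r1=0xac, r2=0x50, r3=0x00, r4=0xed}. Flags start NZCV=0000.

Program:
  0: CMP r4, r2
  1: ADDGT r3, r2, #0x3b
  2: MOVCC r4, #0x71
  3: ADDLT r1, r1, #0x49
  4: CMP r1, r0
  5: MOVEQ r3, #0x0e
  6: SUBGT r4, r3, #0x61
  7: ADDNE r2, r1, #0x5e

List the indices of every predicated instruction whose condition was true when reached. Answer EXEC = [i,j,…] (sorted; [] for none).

[0] flags=1010 → (cmp)
[1] flags=1010 GT?F → skip
[2] flags=1010 CC?F → skip
[3] flags=1010 LT?T → r1=0xf5
[4] flags=1010 → (cmp)
[5] flags=1010 EQ?F → skip
[6] flags=1010 GT?F → skip
[7] flags=1010 NE?T → r2=0x53

EXEC = [3,7]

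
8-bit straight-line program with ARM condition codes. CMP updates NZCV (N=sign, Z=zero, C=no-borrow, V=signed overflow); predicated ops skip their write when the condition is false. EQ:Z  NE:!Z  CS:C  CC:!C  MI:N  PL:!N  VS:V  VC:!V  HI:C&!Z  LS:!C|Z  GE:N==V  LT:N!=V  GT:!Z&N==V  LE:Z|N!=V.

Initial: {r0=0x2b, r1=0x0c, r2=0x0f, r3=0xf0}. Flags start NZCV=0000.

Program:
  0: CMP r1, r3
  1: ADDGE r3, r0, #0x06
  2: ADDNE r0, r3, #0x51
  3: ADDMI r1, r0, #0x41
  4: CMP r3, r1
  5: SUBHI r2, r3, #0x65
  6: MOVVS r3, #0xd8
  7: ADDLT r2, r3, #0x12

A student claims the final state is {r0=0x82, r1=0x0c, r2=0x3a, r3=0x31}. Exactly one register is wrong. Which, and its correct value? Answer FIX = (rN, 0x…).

[0] flags=0000 → (cmp)
[1] flags=0000 GE?T → r3=0x31
[2] flags=0000 NE?T → r0=0x82
[3] flags=0000 MI?F → skip
[4] flags=0010 → (cmp)
[5] flags=0010 HI?T → r2=0xcc
[6] flags=0010 VS?F → skip
[7] flags=0010 LT?F → skip

FIX = (r2, 0xcc)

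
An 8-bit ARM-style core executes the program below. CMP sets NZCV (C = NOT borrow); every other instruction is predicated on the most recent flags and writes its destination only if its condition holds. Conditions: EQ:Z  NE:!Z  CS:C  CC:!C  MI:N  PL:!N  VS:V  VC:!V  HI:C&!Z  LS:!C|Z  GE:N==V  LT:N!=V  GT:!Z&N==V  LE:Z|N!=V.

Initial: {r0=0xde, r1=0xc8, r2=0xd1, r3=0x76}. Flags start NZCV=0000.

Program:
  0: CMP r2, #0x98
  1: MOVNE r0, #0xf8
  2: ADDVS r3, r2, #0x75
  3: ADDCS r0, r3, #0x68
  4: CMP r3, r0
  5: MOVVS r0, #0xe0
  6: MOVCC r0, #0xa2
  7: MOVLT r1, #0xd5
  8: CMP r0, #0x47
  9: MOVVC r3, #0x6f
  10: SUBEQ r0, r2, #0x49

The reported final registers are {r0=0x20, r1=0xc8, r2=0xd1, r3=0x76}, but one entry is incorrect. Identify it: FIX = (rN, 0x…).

0: ✓ CMP  NZCV=0010
1: ✓ MOVNE  r0←0xf8
2: · ADDVS
3: ✓ ADDCS  r0←0xde
4: ✓ CMP  NZCV=1001
5: ✓ MOVVS  r0←0xe0
6: ✓ MOVCC  r0←0xa2
7: · MOVLT
8: ✓ CMP  NZCV=0011
9: · MOVVC
10: · SUBEQ

FIX = (r0, 0xa2)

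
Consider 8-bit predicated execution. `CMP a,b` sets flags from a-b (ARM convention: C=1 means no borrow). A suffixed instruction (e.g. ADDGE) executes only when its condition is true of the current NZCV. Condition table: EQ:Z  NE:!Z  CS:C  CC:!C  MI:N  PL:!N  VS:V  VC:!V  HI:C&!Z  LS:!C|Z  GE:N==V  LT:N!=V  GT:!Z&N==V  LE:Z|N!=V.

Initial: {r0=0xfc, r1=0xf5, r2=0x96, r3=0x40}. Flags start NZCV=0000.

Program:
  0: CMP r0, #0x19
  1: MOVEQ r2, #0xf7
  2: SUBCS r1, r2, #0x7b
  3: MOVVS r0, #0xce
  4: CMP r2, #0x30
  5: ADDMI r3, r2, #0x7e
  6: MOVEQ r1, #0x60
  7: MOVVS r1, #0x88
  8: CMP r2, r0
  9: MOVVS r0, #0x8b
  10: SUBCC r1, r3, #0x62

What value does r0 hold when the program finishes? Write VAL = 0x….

0: ✓ CMP  NZCV=1010
1: · MOVEQ
2: ✓ SUBCS  r1←0x1b
3: · MOVVS
4: ✓ CMP  NZCV=0011
5: · ADDMI
6: · MOVEQ
7: ✓ MOVVS  r1←0x88
8: ✓ CMP  NZCV=1000
9: · MOVVS
10: ✓ SUBCC  r1←0xde

VAL = 0xfc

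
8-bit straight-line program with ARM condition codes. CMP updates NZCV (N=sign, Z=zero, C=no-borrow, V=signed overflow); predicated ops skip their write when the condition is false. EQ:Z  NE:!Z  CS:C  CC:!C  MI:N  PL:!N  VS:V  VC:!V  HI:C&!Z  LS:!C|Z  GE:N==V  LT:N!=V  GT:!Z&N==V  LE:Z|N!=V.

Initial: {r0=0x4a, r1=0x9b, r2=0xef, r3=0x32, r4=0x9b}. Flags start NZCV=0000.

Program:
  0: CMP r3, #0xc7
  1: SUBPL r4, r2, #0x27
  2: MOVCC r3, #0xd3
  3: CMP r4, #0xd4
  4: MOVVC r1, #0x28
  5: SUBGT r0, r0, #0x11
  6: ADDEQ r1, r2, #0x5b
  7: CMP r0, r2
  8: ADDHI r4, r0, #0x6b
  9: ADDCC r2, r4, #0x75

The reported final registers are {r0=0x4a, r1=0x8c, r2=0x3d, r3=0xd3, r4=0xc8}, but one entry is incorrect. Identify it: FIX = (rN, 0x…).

[0] flags=0000 → (cmp)
[1] flags=0000 PL?T → r4=0xc8
[2] flags=0000 CC?T → r3=0xd3
[3] flags=1000 → (cmp)
[4] flags=1000 VC?T → r1=0x28
[5] flags=1000 GT?F → skip
[6] flags=1000 EQ?F → skip
[7] flags=0000 → (cmp)
[8] flags=0000 HI?F → skip
[9] flags=0000 CC?T → r2=0x3d

FIX = (r1, 0x28)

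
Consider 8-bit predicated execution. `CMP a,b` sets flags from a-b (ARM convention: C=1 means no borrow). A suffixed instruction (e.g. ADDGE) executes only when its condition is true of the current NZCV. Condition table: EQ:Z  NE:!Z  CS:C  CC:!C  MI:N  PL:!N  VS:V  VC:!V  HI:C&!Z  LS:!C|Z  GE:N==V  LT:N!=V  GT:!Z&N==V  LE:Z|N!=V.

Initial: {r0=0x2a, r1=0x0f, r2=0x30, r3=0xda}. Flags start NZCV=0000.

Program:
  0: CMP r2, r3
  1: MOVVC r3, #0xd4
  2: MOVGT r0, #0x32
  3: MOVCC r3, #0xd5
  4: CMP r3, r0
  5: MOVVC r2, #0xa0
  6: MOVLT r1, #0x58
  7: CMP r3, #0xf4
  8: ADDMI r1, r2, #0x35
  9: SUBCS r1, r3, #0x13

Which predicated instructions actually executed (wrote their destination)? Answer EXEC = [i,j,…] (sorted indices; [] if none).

EXEC = [1,2,3,5,6,8]

0: ✓ CMP  NZCV=0000
1: ✓ MOVVC  r3←0xd4
2: ✓ MOVGT  r0←0x32
3: ✓ MOVCC  r3←0xd5
4: ✓ CMP  NZCV=1010
5: ✓ MOVVC  r2←0xa0
6: ✓ MOVLT  r1←0x58
7: ✓ CMP  NZCV=1000
8: ✓ ADDMI  r1←0xd5
9: · SUBCS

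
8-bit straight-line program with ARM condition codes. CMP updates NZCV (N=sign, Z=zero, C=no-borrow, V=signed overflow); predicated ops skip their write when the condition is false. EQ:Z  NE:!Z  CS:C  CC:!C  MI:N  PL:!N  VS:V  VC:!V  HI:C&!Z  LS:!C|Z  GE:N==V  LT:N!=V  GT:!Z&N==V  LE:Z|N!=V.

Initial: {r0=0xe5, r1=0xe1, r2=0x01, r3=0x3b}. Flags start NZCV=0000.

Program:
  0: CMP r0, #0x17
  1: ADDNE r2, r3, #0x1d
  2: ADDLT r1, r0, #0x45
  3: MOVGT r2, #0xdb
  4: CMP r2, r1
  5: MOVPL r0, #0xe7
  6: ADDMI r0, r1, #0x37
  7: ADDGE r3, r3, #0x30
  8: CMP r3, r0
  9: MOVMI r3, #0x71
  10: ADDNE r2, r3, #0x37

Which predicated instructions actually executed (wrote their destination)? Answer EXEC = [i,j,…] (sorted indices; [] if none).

EXEC = [1,2,5,7,9,10]

0: ✓ CMP  NZCV=1010
1: ✓ ADDNE  r2←0x58
2: ✓ ADDLT  r1←0x2a
3: · MOVGT
4: ✓ CMP  NZCV=0010
5: ✓ MOVPL  r0←0xe7
6: · ADDMI
7: ✓ ADDGE  r3←0x6b
8: ✓ CMP  NZCV=1001
9: ✓ MOVMI  r3←0x71
10: ✓ ADDNE  r2←0xa8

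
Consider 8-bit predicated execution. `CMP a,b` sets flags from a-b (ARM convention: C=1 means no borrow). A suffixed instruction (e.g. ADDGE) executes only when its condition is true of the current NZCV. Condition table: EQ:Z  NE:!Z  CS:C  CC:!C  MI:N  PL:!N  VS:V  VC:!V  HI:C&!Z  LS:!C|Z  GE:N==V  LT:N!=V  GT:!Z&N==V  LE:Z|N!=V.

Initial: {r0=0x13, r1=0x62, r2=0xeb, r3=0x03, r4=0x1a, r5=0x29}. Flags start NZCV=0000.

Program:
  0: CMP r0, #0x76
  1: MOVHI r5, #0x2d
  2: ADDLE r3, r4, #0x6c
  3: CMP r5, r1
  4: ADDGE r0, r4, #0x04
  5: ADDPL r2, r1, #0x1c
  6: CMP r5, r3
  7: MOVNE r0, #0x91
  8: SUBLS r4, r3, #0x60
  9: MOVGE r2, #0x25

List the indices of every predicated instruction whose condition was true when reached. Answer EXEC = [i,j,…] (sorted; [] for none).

EXEC = [2,7,8,9]

[0] flags=1000 → (cmp)
[1] flags=1000 HI?F → skip
[2] flags=1000 LE?T → r3=0x86
[3] flags=1000 → (cmp)
[4] flags=1000 GE?F → skip
[5] flags=1000 PL?F → skip
[6] flags=1001 → (cmp)
[7] flags=1001 NE?T → r0=0x91
[8] flags=1001 LS?T → r4=0x26
[9] flags=1001 GE?T → r2=0x25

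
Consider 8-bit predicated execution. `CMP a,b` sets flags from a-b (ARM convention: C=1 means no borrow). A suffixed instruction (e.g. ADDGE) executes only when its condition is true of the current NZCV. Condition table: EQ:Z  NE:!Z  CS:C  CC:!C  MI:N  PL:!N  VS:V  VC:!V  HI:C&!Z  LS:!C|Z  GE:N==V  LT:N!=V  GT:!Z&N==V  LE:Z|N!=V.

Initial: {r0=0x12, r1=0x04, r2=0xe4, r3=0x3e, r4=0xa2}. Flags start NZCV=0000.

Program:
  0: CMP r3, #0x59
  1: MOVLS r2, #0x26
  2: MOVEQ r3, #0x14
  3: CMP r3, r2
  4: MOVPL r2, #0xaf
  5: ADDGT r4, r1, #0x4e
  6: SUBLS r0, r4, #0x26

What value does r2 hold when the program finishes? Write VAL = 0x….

VAL = 0xaf

[0] flags=1000 → (cmp)
[1] flags=1000 LS?T → r2=0x26
[2] flags=1000 EQ?F → skip
[3] flags=0010 → (cmp)
[4] flags=0010 PL?T → r2=0xaf
[5] flags=0010 GT?T → r4=0x52
[6] flags=0010 LS?F → skip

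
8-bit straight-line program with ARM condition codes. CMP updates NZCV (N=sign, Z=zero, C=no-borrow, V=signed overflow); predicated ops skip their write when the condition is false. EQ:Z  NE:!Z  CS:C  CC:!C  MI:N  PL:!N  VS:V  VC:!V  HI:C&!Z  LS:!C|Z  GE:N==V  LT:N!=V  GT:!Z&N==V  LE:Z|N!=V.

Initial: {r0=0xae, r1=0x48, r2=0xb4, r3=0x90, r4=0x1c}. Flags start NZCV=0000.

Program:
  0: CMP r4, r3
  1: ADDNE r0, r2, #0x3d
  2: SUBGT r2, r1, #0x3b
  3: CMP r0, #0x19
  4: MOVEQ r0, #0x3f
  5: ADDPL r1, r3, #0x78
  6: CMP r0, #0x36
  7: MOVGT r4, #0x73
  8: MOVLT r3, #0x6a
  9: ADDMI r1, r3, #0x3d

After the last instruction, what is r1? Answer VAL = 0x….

[0] flags=1001 → (cmp)
[1] flags=1001 NE?T → r0=0xf1
[2] flags=1001 GT?T → r2=0x0d
[3] flags=1010 → (cmp)
[4] flags=1010 EQ?F → skip
[5] flags=1010 PL?F → skip
[6] flags=1010 → (cmp)
[7] flags=1010 GT?F → skip
[8] flags=1010 LT?T → r3=0x6a
[9] flags=1010 MI?T → r1=0xa7

VAL = 0xa7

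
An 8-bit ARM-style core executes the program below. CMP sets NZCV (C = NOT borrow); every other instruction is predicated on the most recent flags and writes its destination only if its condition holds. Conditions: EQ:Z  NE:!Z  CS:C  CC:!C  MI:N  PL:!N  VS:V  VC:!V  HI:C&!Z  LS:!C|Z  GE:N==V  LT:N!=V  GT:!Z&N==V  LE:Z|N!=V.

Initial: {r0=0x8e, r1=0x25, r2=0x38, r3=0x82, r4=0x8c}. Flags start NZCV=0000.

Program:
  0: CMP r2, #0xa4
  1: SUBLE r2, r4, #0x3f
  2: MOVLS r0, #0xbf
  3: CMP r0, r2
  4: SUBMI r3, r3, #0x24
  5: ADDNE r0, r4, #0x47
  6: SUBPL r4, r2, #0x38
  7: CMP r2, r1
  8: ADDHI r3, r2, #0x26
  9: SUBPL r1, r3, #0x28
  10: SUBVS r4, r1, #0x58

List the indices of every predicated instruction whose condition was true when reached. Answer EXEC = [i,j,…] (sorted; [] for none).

EXEC = [2,4,5,8,9]

0: ✓ CMP  NZCV=1001
1: · SUBLE
2: ✓ MOVLS  r0←0xbf
3: ✓ CMP  NZCV=1010
4: ✓ SUBMI  r3←0x5e
5: ✓ ADDNE  r0←0xd3
6: · SUBPL
7: ✓ CMP  NZCV=0010
8: ✓ ADDHI  r3←0x5e
9: ✓ SUBPL  r1←0x36
10: · SUBVS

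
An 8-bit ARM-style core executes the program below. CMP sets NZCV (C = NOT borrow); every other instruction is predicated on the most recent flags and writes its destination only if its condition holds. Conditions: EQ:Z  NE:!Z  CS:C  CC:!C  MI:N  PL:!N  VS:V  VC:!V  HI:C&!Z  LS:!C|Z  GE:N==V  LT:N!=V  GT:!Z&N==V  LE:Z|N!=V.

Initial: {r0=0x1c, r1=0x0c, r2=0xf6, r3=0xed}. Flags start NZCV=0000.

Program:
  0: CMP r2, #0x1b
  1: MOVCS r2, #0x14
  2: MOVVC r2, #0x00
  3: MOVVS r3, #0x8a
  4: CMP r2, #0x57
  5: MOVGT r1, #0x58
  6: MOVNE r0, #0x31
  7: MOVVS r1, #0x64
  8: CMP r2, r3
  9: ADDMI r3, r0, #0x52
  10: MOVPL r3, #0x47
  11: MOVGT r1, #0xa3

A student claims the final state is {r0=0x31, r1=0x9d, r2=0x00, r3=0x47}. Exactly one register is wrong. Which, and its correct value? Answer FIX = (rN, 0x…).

[0] flags=1010 → (cmp)
[1] flags=1010 CS?T → r2=0x14
[2] flags=1010 VC?T → r2=0x00
[3] flags=1010 VS?F → skip
[4] flags=1000 → (cmp)
[5] flags=1000 GT?F → skip
[6] flags=1000 NE?T → r0=0x31
[7] flags=1000 VS?F → skip
[8] flags=0000 → (cmp)
[9] flags=0000 MI?F → skip
[10] flags=0000 PL?T → r3=0x47
[11] flags=0000 GT?T → r1=0xa3

FIX = (r1, 0xa3)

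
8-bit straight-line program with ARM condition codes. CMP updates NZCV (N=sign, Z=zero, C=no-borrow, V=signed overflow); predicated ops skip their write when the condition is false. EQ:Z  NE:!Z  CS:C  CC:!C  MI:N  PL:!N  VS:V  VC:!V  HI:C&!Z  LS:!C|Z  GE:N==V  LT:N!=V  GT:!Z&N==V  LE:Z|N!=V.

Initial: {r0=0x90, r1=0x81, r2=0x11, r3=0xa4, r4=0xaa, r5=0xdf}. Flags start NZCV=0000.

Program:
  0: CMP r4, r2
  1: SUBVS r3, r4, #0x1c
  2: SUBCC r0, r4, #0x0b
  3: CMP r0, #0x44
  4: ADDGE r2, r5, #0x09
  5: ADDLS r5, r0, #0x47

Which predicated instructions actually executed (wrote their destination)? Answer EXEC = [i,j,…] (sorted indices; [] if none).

[0] flags=1010 → (cmp)
[1] flags=1010 VS?F → skip
[2] flags=1010 CC?F → skip
[3] flags=0011 → (cmp)
[4] flags=0011 GE?F → skip
[5] flags=0011 LS?F → skip

EXEC = []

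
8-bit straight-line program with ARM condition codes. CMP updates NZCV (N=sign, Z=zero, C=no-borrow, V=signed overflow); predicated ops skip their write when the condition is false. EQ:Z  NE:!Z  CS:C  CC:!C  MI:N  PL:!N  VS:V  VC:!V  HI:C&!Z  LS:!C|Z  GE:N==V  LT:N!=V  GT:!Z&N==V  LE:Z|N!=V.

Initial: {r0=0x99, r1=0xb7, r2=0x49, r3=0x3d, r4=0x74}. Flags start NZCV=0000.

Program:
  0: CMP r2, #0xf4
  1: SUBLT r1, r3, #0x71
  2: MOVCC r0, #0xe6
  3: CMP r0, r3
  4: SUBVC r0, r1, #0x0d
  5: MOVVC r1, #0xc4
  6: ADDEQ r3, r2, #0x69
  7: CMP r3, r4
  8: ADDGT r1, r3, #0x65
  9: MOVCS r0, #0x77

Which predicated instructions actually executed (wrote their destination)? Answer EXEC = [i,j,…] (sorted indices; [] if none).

EXEC = [2,4,5]

[0] flags=0000 → (cmp)
[1] flags=0000 LT?F → skip
[2] flags=0000 CC?T → r0=0xe6
[3] flags=1010 → (cmp)
[4] flags=1010 VC?T → r0=0xaa
[5] flags=1010 VC?T → r1=0xc4
[6] flags=1010 EQ?F → skip
[7] flags=1000 → (cmp)
[8] flags=1000 GT?F → skip
[9] flags=1000 CS?F → skip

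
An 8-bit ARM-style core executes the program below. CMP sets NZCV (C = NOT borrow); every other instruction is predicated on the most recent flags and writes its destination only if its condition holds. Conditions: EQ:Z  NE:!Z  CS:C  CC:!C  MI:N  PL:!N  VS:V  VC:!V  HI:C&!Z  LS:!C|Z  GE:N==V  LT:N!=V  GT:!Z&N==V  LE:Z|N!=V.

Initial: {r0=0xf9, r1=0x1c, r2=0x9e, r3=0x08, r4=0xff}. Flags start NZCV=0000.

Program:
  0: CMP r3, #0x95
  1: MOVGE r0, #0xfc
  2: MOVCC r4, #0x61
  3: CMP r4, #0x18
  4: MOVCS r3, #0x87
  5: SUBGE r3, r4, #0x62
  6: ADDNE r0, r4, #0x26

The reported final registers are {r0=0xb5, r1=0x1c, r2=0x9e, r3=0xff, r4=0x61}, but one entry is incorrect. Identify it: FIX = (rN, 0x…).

[0] flags=0000 → (cmp)
[1] flags=0000 GE?T → r0=0xfc
[2] flags=0000 CC?T → r4=0x61
[3] flags=0010 → (cmp)
[4] flags=0010 CS?T → r3=0x87
[5] flags=0010 GE?T → r3=0xff
[6] flags=0010 NE?T → r0=0x87

FIX = (r0, 0x87)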